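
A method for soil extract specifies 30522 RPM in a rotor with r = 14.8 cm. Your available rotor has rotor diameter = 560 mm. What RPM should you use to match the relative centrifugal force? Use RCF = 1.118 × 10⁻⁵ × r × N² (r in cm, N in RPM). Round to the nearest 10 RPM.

22190 RPM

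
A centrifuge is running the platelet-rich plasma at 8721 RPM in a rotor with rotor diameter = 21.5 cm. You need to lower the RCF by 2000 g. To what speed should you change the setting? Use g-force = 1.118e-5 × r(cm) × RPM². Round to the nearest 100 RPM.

N₂ ≈ 7700 RPM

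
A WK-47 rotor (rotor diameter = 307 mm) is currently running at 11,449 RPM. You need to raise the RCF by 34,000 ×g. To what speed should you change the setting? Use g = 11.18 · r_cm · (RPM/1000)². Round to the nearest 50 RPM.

N₂ ≈ 18150 RPM

r = 307 mm / 2 = 153.5 mm = 15.35 cm
Current RCF = 11.18 × 15.35 × (11.449)² = 11.18 × 15.35 × 131.079601 ≈ 22,495 × g
Target RCF = 22,495 + 34,000 = 56,495 × g
(N/1000)² = 56,495 / 171.613 = 329.2
N = 1000 × √329.2 ≈ 18,143.9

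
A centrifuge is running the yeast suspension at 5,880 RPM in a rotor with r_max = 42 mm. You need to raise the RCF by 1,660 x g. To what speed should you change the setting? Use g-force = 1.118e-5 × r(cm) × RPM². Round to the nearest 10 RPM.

r = 42 mm = 4.2 cm
Current RCF = 1.118 × 10⁻⁵ × 4.2 × (5880)² = 1.118 × 10⁻⁵ × 4.2 × 34,574,400 ≈ 1,623.5 × g
Target RCF = 1,623.5 + 1,660 = 3,283.5 × g
N² = 3,283.5 / (4.6956 × 10⁻⁵) = 69,927,166
N ≈ √69,927,166 ≈ 8,362.2

8360 RPM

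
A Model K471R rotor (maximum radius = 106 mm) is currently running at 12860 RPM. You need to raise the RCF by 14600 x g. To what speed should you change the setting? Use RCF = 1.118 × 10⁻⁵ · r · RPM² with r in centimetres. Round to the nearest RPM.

N₂ ≈ 16988 RPM

r = 106 mm = 10.6 cm
Current RCF = 1.118 × 10⁻⁵ × 10.6 × (12860)² = 1.118 × 10⁻⁵ × 10.6 × 165,379,600 ≈ 19,598.8 × g
Target RCF = 19,598.8 + 14,600 = 34,198.8 × g
N² = 34,198.8 / (11.8508 × 10⁻⁵) = 288,577,986
N ≈ √288,577,986 ≈ 16,987.6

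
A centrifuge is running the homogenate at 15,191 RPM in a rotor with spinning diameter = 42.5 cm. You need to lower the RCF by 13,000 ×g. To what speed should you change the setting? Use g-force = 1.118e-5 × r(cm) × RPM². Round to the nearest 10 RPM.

r = 42.5 / 2 = 21.25 cm
Current RCF = 1.118 × 10⁻⁵ × 21.25 × (15191)² = 1.118 × 10⁻⁵ × 21.25 × 230,766,481 ≈ 54,824.3 × g
Target RCF = 54,824.3 − 13,000 = 41,824.3 × g
N² = 41,824.3 / (23.7575 × 10⁻⁵) = 176,046,722
N ≈ √176,046,722 ≈ 13,268.3

N₂ ≈ 13270 RPM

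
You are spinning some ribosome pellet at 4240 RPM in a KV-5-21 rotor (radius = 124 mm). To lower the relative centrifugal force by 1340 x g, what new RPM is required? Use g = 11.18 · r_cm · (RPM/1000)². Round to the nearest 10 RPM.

r = 124 mm = 12.4 cm
Current RCF = 11.18 × 12.4 × (4.24)² = 11.18 × 12.4 × 17.9776 ≈ 2,492.3 × g
Target RCF = 2,492.3 − 1,340 = 1,152.3 × g
(N/1000)² = 1,152.3 / 138.632 = 8.311934
N = 1000 × √8.311934 ≈ 2,883.0

≈ 2880 RPM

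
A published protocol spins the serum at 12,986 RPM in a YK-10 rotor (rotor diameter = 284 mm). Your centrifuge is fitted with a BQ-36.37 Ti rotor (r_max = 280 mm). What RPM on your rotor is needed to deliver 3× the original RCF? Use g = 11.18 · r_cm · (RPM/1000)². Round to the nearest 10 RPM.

16020 RPM

Original rotor: r = 284 mm / 2 = 142 mm = 14.2 cm
RCF_original = 11.18 × 14.2 × (12.986)² = 11.18 × 14.2 × 168.636196 ≈ 26,772 × g
Target RCF = 3 × 26,772 ≈ 80,316 × g
Your rotor: r = 280 mm = 28.0 cm
80,316 = 11.18 × 28 × (N/1000)²
(N/1000)² = 80,316 / 313.04 = 256.5679
N = 1000 × √256.5679 ≈ 16,017.7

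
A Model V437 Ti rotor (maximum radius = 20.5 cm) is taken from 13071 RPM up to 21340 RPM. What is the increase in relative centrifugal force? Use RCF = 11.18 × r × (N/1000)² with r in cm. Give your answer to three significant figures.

65200 x g

RCF₁ = 11.18 × 20.5 × (13.071)² = 11.18 × 20.5 × 170.851041 ≈ 39,157.4 × g
RCF₂ = 11.18 × 20.5 × (21.34)² = 11.18 × 20.5 × 455.3956 ≈ 104,372.1 × g
Increase = 104,372.1 − 39,157.4 = 65,214.7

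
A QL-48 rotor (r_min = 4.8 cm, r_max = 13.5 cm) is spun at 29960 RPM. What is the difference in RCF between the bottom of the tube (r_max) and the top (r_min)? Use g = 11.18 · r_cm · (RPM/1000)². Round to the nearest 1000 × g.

ΔRCF ≈ 87000 x g

ΔRCF = 11.18 × (r_max − r_min) × (N/1000)² = 11.18 × 8.7 × 897.6016 ≈ 87,306.1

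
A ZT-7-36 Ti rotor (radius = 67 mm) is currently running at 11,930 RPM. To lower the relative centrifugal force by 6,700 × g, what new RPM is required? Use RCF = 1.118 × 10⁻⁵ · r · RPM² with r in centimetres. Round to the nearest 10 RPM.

≈ 7270 RPM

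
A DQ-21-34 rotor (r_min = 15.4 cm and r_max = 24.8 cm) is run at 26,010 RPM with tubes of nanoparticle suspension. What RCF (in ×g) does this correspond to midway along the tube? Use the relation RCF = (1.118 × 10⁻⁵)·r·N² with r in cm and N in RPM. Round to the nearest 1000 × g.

r_avg = (15.4 + 24.8) / 2 = 20.1 cm
RCF = 1.118 × 10⁻⁵ × 20.1 × (26010)² = 1.118 × 10⁻⁵ × 20.1 × 676,520,100 ≈ 152,026.2 × g

RCF ≈ 152000 ×g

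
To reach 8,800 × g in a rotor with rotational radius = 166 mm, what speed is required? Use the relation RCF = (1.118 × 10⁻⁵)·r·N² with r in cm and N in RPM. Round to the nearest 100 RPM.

≈ 6900 RPM

r = 166 mm = 16.6 cm
8,800 = 1.118 × 10⁻⁵ × 16.6 × N²
N² = 8,800 / (18.5588 × 10⁻⁵) = 47,416,859
N ≈ √47,416,859 ≈ 6,886.0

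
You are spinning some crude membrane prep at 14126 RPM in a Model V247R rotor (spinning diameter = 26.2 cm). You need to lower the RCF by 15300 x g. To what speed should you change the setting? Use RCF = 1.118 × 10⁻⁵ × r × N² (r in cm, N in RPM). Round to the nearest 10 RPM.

r = 26.2 / 2 = 13.1 cm
Current RCF = 1.118 × 10⁻⁵ × 13.1 × (14126)² = 1.118 × 10⁻⁵ × 13.1 × 199,543,876 ≈ 29,224.8 × g
Target RCF = 29,224.8 − 15,300 = 13,924.8 × g
N² = 13,924.8 / (14.6458 × 10⁻⁵) = 95,077,087
N ≈ √95,077,087 ≈ 9,750.7

≈ 9750 RPM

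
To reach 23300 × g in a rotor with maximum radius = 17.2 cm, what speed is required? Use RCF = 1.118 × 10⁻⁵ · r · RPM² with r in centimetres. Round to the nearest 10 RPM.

≈ 11010 RPM

RCF = 1.118 × 10⁻⁵ × r × N²
23,300 = 1.118 × 10⁻⁵ × 17.2 × N²
N² = 23,300 / (19.2296 × 10⁻⁵) = 121,167,367
N ≈ √121,167,367 ≈ 11,007.6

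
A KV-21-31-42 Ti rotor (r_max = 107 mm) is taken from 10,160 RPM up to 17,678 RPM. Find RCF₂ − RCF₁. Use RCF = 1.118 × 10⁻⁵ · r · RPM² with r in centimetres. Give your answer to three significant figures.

r = 107 mm = 10.7 cm
RCF₁ = 1.118 × 10⁻⁵ × 10.7 × (10160)² = 1.118 × 10⁻⁵ × 10.7 × 103,225,600 ≈ 12,348.5 × g
RCF₂ = 1.118 × 10⁻⁵ × 10.7 × (17678)² = 1.118 × 10⁻⁵ × 10.7 × 312,511,684 ≈ 37,384.5 × g
Increase = 37,384.5 − 12,348.5 = 25,036

25000 g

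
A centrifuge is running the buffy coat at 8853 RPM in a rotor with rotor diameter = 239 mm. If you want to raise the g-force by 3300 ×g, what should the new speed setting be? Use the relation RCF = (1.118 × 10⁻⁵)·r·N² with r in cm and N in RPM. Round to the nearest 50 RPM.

≈ 10150 RPM

r = 239 mm / 2 = 119.5 mm = 11.95 cm
Current RCF = 1.118 × 10⁻⁵ × 11.95 × (8853)² = 1.118 × 10⁻⁵ × 11.95 × 78,375,609 ≈ 10,471.1 × g
Target RCF = 10,471.1 + 3,300 = 13,771.1 × g
N² = 13,771.1 / (13.3601 × 10⁻⁵) = 103,076,324
N ≈ √103,076,324 ≈ 10,152.7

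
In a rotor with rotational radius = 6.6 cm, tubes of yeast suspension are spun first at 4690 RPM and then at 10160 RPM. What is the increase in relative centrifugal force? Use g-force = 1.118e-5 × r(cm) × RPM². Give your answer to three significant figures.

5990 x g

RCF₁ = 1.118 × 10⁻⁵ × 6.6 × (4690)² = 1.118 × 10⁻⁵ × 6.6 × 21,996,100 ≈ 1,623 × g
RCF₂ = 1.118 × 10⁻⁵ × 6.6 × (10160)² = 1.118 × 10⁻⁵ × 6.6 × 103,225,600 ≈ 7,616.8 × g
Increase = 7,616.8 − 1,623 = 5,993.8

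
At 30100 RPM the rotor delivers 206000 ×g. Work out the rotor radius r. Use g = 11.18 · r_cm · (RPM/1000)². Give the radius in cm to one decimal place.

RCF = 11.18 × r × (N/1000)²
206000 = 11.18 × r × (30.1)²
r = 206000 / (11.18 × 906.01) = 206000 / 10129.19 ≈ 20.337 cm

≈ 20.3 cm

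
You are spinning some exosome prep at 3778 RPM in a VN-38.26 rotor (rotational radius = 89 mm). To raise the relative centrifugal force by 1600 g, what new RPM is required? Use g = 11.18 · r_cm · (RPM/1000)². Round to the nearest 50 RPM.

r = 89 mm = 8.9 cm
Current RCF = 11.18 × 8.9 × (3.778)² = 11.18 × 8.9 × 14.273284 ≈ 1,420.2 × g
Target RCF = 1,420.2 + 1,600 = 3,020.2 × g
(N/1000)² = 3,020.2 / 99.502 = 30.35316
N = 1000 × √30.35316 ≈ 5,509.4

5500 RPM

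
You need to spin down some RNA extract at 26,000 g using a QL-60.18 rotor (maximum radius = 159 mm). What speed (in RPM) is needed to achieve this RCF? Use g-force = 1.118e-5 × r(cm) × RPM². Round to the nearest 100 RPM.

r = 159 mm = 15.9 cm
RCF = 1.118 × 10⁻⁵ × r × N²
26,000 = 1.118 × 10⁻⁵ × 15.9 × N²
N² = 26,000 / (17.7762 × 10⁻⁵) = 146,262,981
N ≈ √146,262,981 ≈ 12,093.9

≈ 12100 RPM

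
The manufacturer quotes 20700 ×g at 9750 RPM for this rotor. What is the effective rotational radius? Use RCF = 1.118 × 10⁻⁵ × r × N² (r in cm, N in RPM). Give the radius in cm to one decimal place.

20700 = 1.118 × 10⁻⁵ × r × (9750)²
r = 20700 / (1.118 × 10⁻⁵ × 95,062,500) = 20700 / 1062.799 ≈ 19.477 cm

≈ 19.5 cm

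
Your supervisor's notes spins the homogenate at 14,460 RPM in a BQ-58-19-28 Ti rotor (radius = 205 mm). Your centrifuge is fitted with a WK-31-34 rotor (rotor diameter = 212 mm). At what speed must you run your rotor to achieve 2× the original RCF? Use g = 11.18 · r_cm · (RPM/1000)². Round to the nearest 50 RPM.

≈ 28450 RPM

Original rotor: r = 205 mm = 20.5 cm
RCF = 11.18 × r × (N/1000)²
RCF_original = 11.18 × 20.5 × (14.46)² = 11.18 × 20.5 × 209.0916 ≈ 47,921.7 × g
Target RCF = 2 × 47,921.7 ≈ 95,843.4 × g
Your rotor: r = 212 mm / 2 = 106 mm = 10.6 cm
95,843.4 = 11.18 × 10.6 × (N/1000)²
(N/1000)² = 95,843.4 / 118.508 = 808.7505
N = 1000 × √808.7505 ≈ 28,438.5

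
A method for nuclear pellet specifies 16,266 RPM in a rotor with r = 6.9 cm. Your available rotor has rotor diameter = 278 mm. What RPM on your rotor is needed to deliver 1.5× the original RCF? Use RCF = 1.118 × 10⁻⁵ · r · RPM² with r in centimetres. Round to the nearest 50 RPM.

RCF_original = 1.118 × 10⁻⁵ × 6.9 × (16266)² = 1.118 × 10⁻⁵ × 6.9 × 264,582,756 ≈ 20,410.4 × g
Target RCF = 1.5 × 20,410.4 ≈ 30,615.6 × g
Your rotor: r = 278 mm / 2 = 139 mm = 13.9 cm
30,615.6 = 1.118 × 10⁻⁵ × 13.9 × N²
N² = 30,615.6 / (15.5402 × 10⁻⁵) = 197,009,048
N ≈ √197,009,048 ≈ 14,036.0

14050 RPM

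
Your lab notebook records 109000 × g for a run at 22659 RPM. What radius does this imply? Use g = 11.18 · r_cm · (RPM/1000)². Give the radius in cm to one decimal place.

RCF = 11.18 × r × (N/1000)²
109000 = 11.18 × r × (22.659)²
r = 109000 / (11.18 × 513.430281) = 109000 / 5740.151 ≈ 18.989 cm

19.0 cm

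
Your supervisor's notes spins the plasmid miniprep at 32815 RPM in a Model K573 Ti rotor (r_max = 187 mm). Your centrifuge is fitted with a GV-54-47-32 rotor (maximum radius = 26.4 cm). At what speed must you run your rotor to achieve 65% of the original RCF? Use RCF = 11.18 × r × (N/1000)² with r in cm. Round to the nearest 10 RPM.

22270 RPM

Original rotor: r = 187 mm = 18.7 cm
RCF_original = 11.18 × 18.7 × (32.815)² = 11.18 × 18.7 × 1,076.824225 ≈ 225,127.3 × g
Target RCF = 0.65 × 225,127.3 ≈ 146,332.7 × g
146,332.7 = 11.18 × 26.4 × (N/1000)²
(N/1000)² = 146,332.7 / 295.152 = 495.7876
N = 1000 × √495.7876 ≈ 22,266.3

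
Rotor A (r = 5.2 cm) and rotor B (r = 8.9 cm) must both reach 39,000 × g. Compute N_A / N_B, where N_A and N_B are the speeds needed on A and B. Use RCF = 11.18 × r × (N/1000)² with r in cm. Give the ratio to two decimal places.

1.31

At fixed RCF, N ∝ 1/√r, so N_A/N_B = √(r_B/r_A) = √(8.9/5.2) = √1.711538 = 1.3083.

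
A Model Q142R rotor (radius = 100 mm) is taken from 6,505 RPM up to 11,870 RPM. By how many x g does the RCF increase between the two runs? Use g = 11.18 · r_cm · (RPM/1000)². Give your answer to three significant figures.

≈ 11000 x g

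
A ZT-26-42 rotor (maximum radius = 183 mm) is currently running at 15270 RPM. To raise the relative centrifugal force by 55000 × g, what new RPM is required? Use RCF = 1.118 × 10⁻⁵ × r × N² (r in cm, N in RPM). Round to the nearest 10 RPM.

r = 183 mm = 18.3 cm
Current RCF = 1.118 × 10⁻⁵ × 18.3 × (15270)² = 1.118 × 10⁻⁵ × 18.3 × 233,172,900 ≈ 47,705.8 × g
Target RCF = 47,705.8 + 55,000 = 102,705.8 × g
N² = 102,705.8 / (20.4594 × 10⁻⁵) = 501,998,104
N ≈ √501,998,104 ≈ 22,405.3

≈ 22410 RPM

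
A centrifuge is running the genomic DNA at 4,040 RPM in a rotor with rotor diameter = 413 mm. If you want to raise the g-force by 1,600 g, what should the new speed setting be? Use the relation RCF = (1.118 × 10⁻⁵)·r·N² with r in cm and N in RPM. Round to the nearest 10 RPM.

r = 413 mm / 2 = 206.5 mm = 20.65 cm
Current RCF = 1.118 × 10⁻⁵ × 20.65 × (4040)² = 1.118 × 10⁻⁵ × 20.65 × 16,321,600 ≈ 3,768.1 × g
Target RCF = 3,768.1 + 1,600 = 5,368.1 × g
N² = 5,368.1 / (23.0867 × 10⁻⁵) = 23,251,916
N ≈ √23,251,916 ≈ 4,822.0

4820 RPM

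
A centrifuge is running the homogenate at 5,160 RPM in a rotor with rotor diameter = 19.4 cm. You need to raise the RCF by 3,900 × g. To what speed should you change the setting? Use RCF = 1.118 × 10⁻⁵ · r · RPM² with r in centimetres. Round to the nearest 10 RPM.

≈ 7910 RPM

r = 19.4 / 2 = 9.7 cm
Current RCF = 1.118 × 10⁻⁵ × 9.7 × (5160)² = 1.118 × 10⁻⁵ × 9.7 × 26,625,600 ≈ 2,887.4 × g
Target RCF = 2,887.4 + 3,900 = 6,787.4 × g
N² = 6,787.4 / (10.8446 × 10⁻⁵) = 62,587,832
N ≈ √62,587,832 ≈ 7,911.2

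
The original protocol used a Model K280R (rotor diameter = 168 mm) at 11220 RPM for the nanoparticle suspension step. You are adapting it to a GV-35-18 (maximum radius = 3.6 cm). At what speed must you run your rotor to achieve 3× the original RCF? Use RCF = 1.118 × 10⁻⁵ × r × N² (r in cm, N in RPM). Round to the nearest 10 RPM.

Original rotor: r = 168 mm / 2 = 84 mm = 8.4 cm
RCF_original = 1.118 × 10⁻⁵ × 8.4 × (11220)² = 1.118 × 10⁻⁵ × 8.4 × 125,888,400 ≈ 11,822.4 × g
Target RCF = 3 × 11,822.4 ≈ 35,467.2 × g
35,467.2 = 1.118 × 10⁻⁵ × 3.6 × N²
N² = 35,467.2 / (4.0248 × 10⁻⁵) = 881,216,458
N ≈ √881,216,458 ≈ 29,685.3

29690 RPM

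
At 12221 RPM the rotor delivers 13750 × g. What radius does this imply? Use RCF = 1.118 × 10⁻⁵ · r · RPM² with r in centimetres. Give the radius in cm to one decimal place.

≈ 8.2 cm

RCF = 1.118 × 10⁻⁵ × r × N²
13750 = 1.118 × 10⁻⁵ × r × (12221)²
r = 13750 / (1.118 × 10⁻⁵ × 149,352,841) = 13750 / 1669.765 ≈ 8.235 cm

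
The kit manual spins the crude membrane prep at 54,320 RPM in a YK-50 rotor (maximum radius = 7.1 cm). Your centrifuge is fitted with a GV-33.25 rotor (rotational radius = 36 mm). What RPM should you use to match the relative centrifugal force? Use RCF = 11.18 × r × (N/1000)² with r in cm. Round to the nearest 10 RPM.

RCF_original = 11.18 × 7.1 × (54.32)² = 11.18 × 7.1 × 2,950.6624 ≈ 234,217.7 × g
Your rotor: r = 36 mm = 3.6 cm
234,217.7 = 11.18 × 3.6 × (N/1000)²
(N/1000)² = 234,217.7 / 40.248 = 5819.362
N = 1000 × √5819.362 ≈ 76,284.7

76280 RPM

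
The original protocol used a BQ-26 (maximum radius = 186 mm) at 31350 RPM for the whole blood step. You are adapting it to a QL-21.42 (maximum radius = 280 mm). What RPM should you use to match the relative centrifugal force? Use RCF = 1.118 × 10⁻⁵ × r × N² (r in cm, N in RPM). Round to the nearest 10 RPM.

Original rotor: r = 186 mm = 18.6 cm
RCF_original = 1.118 × 10⁻⁵ × 18.6 × (31350)² = 1.118 × 10⁻⁵ × 18.6 × 982,822,500 ≈ 204,376 × g
Your rotor: r = 280 mm = 28.0 cm
204,376 = 1.118 × 10⁻⁵ × 28 × N²
N² = 204,376 / (31.304 × 10⁻⁵) = 652,875,032
N ≈ √652,875,032 ≈ 25,551.4

25550 RPM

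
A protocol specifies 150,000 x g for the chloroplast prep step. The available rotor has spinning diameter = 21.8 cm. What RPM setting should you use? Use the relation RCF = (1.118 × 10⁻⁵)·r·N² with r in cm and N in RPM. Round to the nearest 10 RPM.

35080 RPM

r = 21.8 / 2 = 10.9 cm
RCF = 1.118 × 10⁻⁵ × r × N²
150,000 = 1.118 × 10⁻⁵ × 10.9 × N²
N² = 150,000 / (12.1862 × 10⁻⁵) = 1,230,900,527
N ≈ √1,230,900,527 ≈ 35,084.2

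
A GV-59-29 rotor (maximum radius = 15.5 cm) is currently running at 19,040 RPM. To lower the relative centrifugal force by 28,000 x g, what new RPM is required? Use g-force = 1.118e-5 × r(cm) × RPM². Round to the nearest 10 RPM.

Current RCF = 1.118 × 10⁻⁵ × 15.5 × (19040)² = 1.118 × 10⁻⁵ × 15.5 × 362,521,600 ≈ 62,821.4 × g
Target RCF = 62,821.4 − 28,000 = 34,821.4 × g
N² = 34,821.4 / (17.329 × 10⁻⁵) = 200,942,928
N ≈ √200,942,928 ≈ 14,175.4

14180 RPM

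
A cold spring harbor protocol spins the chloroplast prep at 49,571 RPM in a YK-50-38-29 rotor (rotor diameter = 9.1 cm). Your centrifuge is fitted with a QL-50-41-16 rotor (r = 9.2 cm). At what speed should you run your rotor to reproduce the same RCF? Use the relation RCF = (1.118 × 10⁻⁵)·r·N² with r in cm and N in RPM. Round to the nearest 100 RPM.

≈ 34900 RPM

Original rotor: r = 9.1 / 2 = 4.55 cm
RCF = 1.118 × 10⁻⁵ × r × N²
RCF_original = 1.118 × 10⁻⁵ × 4.55 × (49571)² = 1.118 × 10⁻⁵ × 4.55 × 2,457,284,041 ≈ 124,999.6 × g
124,999.6 = 1.118 × 10⁻⁵ × 9.2 × N²
N² = 124,999.6 / (10.2856 × 10⁻⁵) = 1,215,287,392
N ≈ √1,215,287,392 ≈ 34,861.0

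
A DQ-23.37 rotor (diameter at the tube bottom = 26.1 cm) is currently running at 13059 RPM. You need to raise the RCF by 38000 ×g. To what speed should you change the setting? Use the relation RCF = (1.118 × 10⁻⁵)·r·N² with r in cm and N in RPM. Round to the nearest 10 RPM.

N₂ ≈ 20760 RPM

r = 26.1 / 2 = 13.05 cm
Current RCF = 1.118 × 10⁻⁵ × 13.05 × (13059)² = 1.118 × 10⁻⁵ × 13.05 × 170,537,481 ≈ 24,881.2 × g
Target RCF = 24,881.2 + 38,000 = 62,881.2 × g
N² = 62,881.2 / (14.5899 × 10⁻⁵) = 430,991,302
N ≈ √430,991,302 ≈ 20,760.3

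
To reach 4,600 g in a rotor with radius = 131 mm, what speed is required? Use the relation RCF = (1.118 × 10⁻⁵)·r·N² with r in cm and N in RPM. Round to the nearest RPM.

≈ 5604 RPM

r = 131 mm = 13.1 cm
4,600 = 1.118 × 10⁻⁵ × 13.1 × N²
N² = 4,600 / (14.6458 × 10⁻⁵) = 31,408,322
N ≈ √31,408,322 ≈ 5,604.3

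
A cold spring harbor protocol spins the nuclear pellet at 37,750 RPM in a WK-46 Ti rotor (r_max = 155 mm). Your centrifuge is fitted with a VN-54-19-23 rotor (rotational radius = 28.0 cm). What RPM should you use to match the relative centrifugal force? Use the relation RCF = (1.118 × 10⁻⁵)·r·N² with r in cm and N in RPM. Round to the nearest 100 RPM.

Original rotor: r = 155 mm = 15.5 cm
RCF_original = 1.118 × 10⁻⁵ × 15.5 × (37750)² = 1.118 × 10⁻⁵ × 15.5 × 1,425,062,500 ≈ 246,949.1 × g
246,949.1 = 1.118 × 10⁻⁵ × 28 × N²
N² = 246,949.1 / (31.304 × 10⁻⁵) = 788,873,946
N ≈ √788,873,946 ≈ 28,086.9

≈ 28100 RPM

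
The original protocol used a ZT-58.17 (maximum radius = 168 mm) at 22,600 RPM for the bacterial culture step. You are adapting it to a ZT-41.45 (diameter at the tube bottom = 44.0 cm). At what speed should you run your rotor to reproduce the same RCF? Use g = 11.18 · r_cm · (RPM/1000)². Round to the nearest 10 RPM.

Original rotor: r = 168 mm = 16.8 cm
RCF_original = 11.18 × 16.8 × (22.6)² = 11.18 × 16.8 × 510.76 ≈ 95,933 × g
Your rotor: r = 44.0 / 2 = 22 cm
95,933 = 11.18 × 22 × (N/1000)²
(N/1000)² = 95,933 / 245.96 = 390.035
N = 1000 × √390.035 ≈ 19,749.3

≈ 19750 RPM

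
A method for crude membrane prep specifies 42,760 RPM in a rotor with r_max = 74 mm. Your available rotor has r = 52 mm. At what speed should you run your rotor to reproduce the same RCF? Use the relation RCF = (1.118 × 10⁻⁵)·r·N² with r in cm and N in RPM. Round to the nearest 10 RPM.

51010 RPM

Original rotor: r = 74 mm = 7.4 cm
RCF = 1.118 × 10⁻⁵ × r × N²
RCF_original = 1.118 × 10⁻⁵ × 7.4 × (42760)² = 1.118 × 10⁻⁵ × 7.4 × 1,828,417,600 ≈ 151,268.6 × g
Your rotor: r = 52 mm = 5.2 cm
151,268.6 = 1.118 × 10⁻⁵ × 5.2 × N²
N² = 151,268.6 / (5.8136 × 10⁻⁵) = 2,601,978,120
N ≈ √2,601,978,120 ≈ 51,009.6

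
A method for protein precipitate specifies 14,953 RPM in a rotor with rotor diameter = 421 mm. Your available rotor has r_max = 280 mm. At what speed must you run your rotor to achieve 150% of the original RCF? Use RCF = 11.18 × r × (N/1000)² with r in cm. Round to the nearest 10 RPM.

15880 RPM

Original rotor: r = 421 mm / 2 = 210.5 mm = 21.05 cm
RCF_original = 11.18 × 21.05 × (14.953)² = 11.18 × 21.05 × 223.592209 ≈ 52,620 × g
Target RCF = 1.5 × 52,620 ≈ 78,930 × g
Your rotor: r = 280 mm = 28.0 cm
78,930 = 11.18 × 28 × (N/1000)²
(N/1000)² = 78,930 / 313.04 = 252.1403
N = 1000 × √252.1403 ≈ 15,878.9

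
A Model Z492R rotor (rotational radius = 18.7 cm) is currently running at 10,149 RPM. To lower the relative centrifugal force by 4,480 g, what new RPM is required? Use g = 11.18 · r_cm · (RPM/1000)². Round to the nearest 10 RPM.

≈ 9030 RPM

Current RCF = 11.18 × 18.7 × (10.149)² = 11.18 × 18.7 × 103.002201 ≈ 21,534.3 × g
Target RCF = 21,534.3 − 4,480 = 17,054.3 × g
(N/1000)² = 17,054.3 / 209.066 = 81.57376
N = 1000 × √81.57376 ≈ 9,031.8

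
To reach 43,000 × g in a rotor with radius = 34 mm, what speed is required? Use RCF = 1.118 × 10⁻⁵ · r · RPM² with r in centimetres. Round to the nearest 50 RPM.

r = 34 mm = 3.4 cm
43,000 = 1.118 × 10⁻⁵ × 3.4 × N²
N² = 43,000 / (3.8012 × 10⁻⁵) = 1,131,221,719
N ≈ √1,131,221,719 ≈ 33,633.6

33650 RPM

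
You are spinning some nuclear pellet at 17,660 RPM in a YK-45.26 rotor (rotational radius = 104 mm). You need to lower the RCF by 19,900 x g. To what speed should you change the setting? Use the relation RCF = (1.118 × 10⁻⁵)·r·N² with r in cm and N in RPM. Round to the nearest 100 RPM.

r = 104 mm = 10.4 cm
Current RCF = 1.118 × 10⁻⁵ × 10.4 × (17660)² = 1.118 × 10⁻⁵ × 10.4 × 311,875,600 ≈ 36,262.4 × g
Target RCF = 36,262.4 − 19,900 = 16,362.4 × g
N² = 16,362.4 / (11.6272 × 10⁻⁵) = 140,725,196
N ≈ √140,725,196 ≈ 11,862.8

11900 RPM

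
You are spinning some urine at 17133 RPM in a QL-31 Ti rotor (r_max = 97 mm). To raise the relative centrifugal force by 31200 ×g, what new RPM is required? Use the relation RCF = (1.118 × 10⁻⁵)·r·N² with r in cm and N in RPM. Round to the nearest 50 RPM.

≈ 24100 RPM

r = 97 mm = 9.7 cm
Current RCF = 1.118 × 10⁻⁵ × 9.7 × (17133)² = 1.118 × 10⁻⁵ × 9.7 × 293,539,689 ≈ 31,833.2 × g
Target RCF = 31,833.2 + 31,200 = 63,033.2 × g
N² = 63,033.2 / (10.8446 × 10⁻⁵) = 581,240,433
N ≈ √581,240,433 ≈ 24,108.9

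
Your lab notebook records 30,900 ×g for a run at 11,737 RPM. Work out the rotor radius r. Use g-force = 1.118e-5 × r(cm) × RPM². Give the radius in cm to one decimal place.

20.1 cm

RCF = 1.118 × 10⁻⁵ × r × N²
30900 = 1.118 × 10⁻⁵ × r × (11737)²
r = 30900 / (1.118 × 10⁻⁵ × 137,757,169) = 30900 / 1540.125 ≈ 20.063 cm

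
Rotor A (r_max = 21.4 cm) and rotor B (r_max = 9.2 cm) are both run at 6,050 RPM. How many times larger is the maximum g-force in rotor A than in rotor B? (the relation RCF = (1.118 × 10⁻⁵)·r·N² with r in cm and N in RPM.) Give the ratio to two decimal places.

2.33

At fixed N, RCF ∝ r, so RCF_A/RCF_B = r_A/r_B = 21.4 / 9.2 = 2.3261.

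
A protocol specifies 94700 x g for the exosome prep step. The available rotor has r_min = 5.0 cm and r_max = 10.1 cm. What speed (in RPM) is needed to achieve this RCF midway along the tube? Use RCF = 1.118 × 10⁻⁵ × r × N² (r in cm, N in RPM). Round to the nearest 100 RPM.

r_avg = (5.0 + 10.1) / 2 = 7.55 cm
RCF = 1.118 × 10⁻⁵ × r × N²
94,700 = 1.118 × 10⁻⁵ × 7.55 × N²
N² = 94,700 / (8.4409 × 10⁻⁵) = 1,121,918,279
N ≈ √1,121,918,279 ≈ 33,495.0

33500 RPM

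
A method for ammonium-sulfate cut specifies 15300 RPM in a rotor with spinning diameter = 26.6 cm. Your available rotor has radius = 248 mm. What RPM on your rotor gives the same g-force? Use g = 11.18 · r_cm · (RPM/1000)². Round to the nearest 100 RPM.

≈ 11200 RPM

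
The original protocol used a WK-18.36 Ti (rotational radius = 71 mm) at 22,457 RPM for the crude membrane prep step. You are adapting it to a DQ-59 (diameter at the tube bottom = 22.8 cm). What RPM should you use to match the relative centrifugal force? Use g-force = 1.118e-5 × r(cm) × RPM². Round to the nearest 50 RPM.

17700 RPM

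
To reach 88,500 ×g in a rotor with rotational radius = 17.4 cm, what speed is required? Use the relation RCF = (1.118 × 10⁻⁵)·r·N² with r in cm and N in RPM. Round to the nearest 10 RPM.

88,500 = 1.118 × 10⁻⁵ × 17.4 × N²
N² = 88,500 / (19.4532 × 10⁻⁵) = 454,938,005
N ≈ √454,938,005 ≈ 21,329.3

N ≈ 21330 RPM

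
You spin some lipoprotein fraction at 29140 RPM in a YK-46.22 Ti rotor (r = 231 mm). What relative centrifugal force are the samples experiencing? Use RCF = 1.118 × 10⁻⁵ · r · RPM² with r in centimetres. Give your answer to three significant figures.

r = 231 mm = 23.1 cm
RCF = 1.118 × 10⁻⁵ × r × N²
RCF = 1.118 × 10⁻⁵ × 23.1 × (29140)² = 1.118 × 10⁻⁵ × 23.1 × 849,139,600 ≈ 219,297.1 × g

RCF ≈ 219000 ×g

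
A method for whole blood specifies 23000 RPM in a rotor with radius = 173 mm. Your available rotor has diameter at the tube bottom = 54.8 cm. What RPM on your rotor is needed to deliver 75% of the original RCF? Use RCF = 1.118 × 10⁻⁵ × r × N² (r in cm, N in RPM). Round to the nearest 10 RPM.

≈ 15830 RPM

Original rotor: r = 173 mm = 17.3 cm
RCF = 1.118 × 10⁻⁵ × r × N²
RCF_original = 1.118 × 10⁻⁵ × 17.3 × (23000)² = 1.118 × 10⁻⁵ × 17.3 × 529,000,000 ≈ 102,316 × g
Target RCF = 0.75 × 102,316 ≈ 76,737 × g
Your rotor: r = 54.8 / 2 = 27.4 cm
76,737 = 1.118 × 10⁻⁵ × 27.4 × N²
N² = 76,737 / (30.6332 × 10⁻⁵) = 250,502,723
N ≈ √250,502,723 ≈ 15,827.3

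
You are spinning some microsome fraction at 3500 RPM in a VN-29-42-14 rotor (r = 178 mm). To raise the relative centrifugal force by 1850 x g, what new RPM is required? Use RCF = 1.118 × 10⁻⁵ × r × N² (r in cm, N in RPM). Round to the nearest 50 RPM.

≈ 4650 RPM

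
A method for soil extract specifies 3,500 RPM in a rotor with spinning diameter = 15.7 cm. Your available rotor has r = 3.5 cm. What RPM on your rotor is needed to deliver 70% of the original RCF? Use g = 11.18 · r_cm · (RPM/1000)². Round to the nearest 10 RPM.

≈ 4390 RPM

Original rotor: r = 15.7 / 2 = 7.85 cm
RCF = 11.18 × r × (N/1000)²
RCF_original = 11.18 × 7.85 × (3.5)² = 11.18 × 7.85 × 12.25 ≈ 1,075.1 × g
Target RCF = 0.7 × 1,075.1 ≈ 752.6 × g
752.6 = 11.18 × 3.5 × (N/1000)²
(N/1000)² = 752.6 / 39.13 = 19.23332
N = 1000 × √19.23332 ≈ 4,385.6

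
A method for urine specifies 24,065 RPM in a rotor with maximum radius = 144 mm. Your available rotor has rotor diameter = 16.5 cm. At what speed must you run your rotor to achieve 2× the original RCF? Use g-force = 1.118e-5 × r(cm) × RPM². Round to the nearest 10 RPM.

Original rotor: r = 144 mm = 14.4 cm
RCF = 1.118 × 10⁻⁵ × r × N²
RCF_original = 1.118 × 10⁻⁵ × 14.4 × (24065)² = 1.118 × 10⁻⁵ × 14.4 × 579,124,225 ≈ 93,234.4 × g
Target RCF = 2 × 93,234.4 ≈ 186,468.8 × g
Your rotor: r = 16.5 / 2 = 8.25 cm
186,468.8 = 1.118 × 10⁻⁵ × 8.25 × N²
N² = 186,468.8 / (9.2235 × 10⁻⁵) = 2,021,670,732
N ≈ √2,021,670,732 ≈ 44,963.0

44960 RPM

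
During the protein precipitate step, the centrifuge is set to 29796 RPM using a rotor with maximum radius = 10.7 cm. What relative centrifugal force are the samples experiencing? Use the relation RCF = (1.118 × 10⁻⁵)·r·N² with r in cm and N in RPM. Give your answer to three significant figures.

RCF = 1.118 × 10⁻⁵ × r × N²
RCF = 1.118 × 10⁻⁵ × 10.7 × (29796)² = 1.118 × 10⁻⁵ × 10.7 × 887,801,616 ≈ 106,204.2 × g

≈ 106000 ×g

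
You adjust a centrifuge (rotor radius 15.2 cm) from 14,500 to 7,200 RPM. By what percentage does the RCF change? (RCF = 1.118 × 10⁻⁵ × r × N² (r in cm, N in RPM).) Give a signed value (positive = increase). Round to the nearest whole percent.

RCF ∝ N², so the ratio is (7200/14500)² = (0.496552)² = 0.2466.
Change = 0.2466 − 1 = -0.7534 → -75.3%.

-75%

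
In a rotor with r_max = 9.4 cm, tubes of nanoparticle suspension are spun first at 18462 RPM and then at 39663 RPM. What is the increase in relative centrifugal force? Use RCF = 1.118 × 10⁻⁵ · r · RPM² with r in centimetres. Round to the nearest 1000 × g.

≈ 130000 x g

RCF₁ = 1.118 × 10⁻⁵ × 9.4 × (18462)² = 1.118 × 10⁻⁵ × 9.4 × 340,845,444 ≈ 35,820.1 × g
RCF₂ = 1.118 × 10⁻⁵ × 9.4 × (39663)² = 1.118 × 10⁻⁵ × 9.4 × 1,573,153,569 ≈ 165,325.9 × g
Increase = 165,325.9 − 35,820.1 = 129,505.8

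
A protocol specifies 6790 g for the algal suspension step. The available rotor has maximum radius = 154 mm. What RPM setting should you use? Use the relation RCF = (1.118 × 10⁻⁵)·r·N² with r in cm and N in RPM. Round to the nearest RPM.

6280 RPM

r = 154 mm = 15.4 cm
6,790 = 1.118 × 10⁻⁵ × 15.4 × N²
N² = 6,790 / (17.2172 × 10⁻⁵) = 39,437,307
N ≈ √39,437,307 ≈ 6,279.9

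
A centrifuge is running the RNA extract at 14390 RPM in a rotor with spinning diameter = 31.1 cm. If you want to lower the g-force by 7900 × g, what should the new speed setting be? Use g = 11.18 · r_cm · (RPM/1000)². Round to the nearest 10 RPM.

r = 31.1 / 2 = 15.55 cm
Current RCF = 11.18 × 15.55 × (14.39)² = 11.18 × 15.55 × 207.0721 ≈ 35,999.3 × g
Target RCF = 35,999.3 − 7,900 = 28,099.3 × g
(N/1000)² = 28,099.3 / 173.849 = 161.6305
N = 1000 × √161.6305 ≈ 12,713.4

N₂ ≈ 12710 RPM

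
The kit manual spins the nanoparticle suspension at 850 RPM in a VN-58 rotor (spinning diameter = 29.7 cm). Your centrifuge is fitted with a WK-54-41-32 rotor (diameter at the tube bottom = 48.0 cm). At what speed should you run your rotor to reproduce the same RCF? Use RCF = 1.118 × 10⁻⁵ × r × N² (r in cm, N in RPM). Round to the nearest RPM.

≈ 669 RPM

Original rotor: r = 29.7 / 2 = 14.85 cm
RCF_original = 1.118 × 10⁻⁵ × 14.85 × (850)² = 1.118 × 10⁻⁵ × 14.85 × 722,500 ≈ 120 × g
Your rotor: r = 48.0 / 2 = 24 cm
120 = 1.118 × 10⁻⁵ × 24 × N²
N² = 120 / (26.832 × 10⁻⁵) = 447,227
N ≈ √447,227 ≈ 668.8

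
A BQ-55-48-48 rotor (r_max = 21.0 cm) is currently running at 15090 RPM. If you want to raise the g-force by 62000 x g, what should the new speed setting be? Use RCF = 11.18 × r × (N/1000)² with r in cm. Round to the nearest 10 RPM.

Current RCF = 11.18 × 21 × (15.09)² = 11.18 × 21 × 227.7081 ≈ 53,461.3 × g
Target RCF = 53,461.3 + 62,000 = 115,461.3 × g
(N/1000)² = 115,461.3 / 234.78 = 491.7851
N = 1000 × √491.7851 ≈ 22,176.2

N₂ ≈ 22180 RPM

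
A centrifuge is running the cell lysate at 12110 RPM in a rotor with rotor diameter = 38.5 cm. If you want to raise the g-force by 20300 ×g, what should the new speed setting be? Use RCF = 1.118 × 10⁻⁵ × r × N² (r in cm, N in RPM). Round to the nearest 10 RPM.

r = 38.5 / 2 = 19.25 cm
Current RCF = 1.118 × 10⁻⁵ × 19.25 × (12110)² = 1.118 × 10⁻⁵ × 19.25 × 146,652,100 ≈ 31,561.7 × g
Target RCF = 31,561.7 + 20,300 = 51,861.7 × g
N² = 51,861.7 / (21.5215 × 10⁻⁵) = 240,976,233
N ≈ √240,976,233 ≈ 15,523.4

≈ 15520 RPM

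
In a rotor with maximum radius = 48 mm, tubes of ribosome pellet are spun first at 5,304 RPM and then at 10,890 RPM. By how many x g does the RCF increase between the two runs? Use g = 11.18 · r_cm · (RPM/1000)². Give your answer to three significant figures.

≈ 4850 x g

r = 48 mm = 4.8 cm
RCF₁ = 11.18 × 4.8 × (5.304)² = 11.18 × 4.8 × 28.132416 ≈ 1,509.7 × g
RCF₂ = 11.18 × 4.8 × (10.89)² = 11.18 × 4.8 × 118.5921 ≈ 6,364.1 × g
Increase = 6,364.1 − 1,509.7 = 4,854.4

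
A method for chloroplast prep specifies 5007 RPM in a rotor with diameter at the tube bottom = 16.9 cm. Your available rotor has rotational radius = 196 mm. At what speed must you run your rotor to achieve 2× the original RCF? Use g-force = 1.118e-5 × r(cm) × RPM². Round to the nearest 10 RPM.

Original rotor: r = 16.9 / 2 = 8.45 cm
RCF_original = 1.118 × 10⁻⁵ × 8.45 × (5007)² = 1.118 × 10⁻⁵ × 8.45 × 25,070,049 ≈ 2,368.4 × g
Target RCF = 2 × 2,368.4 ≈ 4,736.8 × g
Your rotor: r = 196 mm = 19.6 cm
4,736.8 = 1.118 × 10⁻⁵ × 19.6 × N²
N² = 4,736.8 / (21.9128 × 10⁻⁵) = 21,616,589
N ≈ √21,616,589 ≈ 4,649.4

≈ 4650 RPM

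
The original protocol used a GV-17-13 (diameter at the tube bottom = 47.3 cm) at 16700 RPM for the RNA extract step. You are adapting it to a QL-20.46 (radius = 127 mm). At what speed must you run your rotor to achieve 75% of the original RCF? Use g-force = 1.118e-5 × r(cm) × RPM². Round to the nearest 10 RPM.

19740 RPM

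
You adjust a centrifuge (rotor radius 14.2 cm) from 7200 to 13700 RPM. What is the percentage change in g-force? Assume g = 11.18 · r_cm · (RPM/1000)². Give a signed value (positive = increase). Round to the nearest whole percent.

+262%

RCF ∝ N², so the ratio is (13700/7200)² = (1.902778)² = 3.6206.
Change = 3.6206 − 1 = +2.6206 → +262.1%.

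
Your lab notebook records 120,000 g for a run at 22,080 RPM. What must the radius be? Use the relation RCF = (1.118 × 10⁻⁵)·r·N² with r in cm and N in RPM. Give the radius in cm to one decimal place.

RCF = 1.118 × 10⁻⁵ × r × N²
120000 = 1.118 × 10⁻⁵ × r × (22080)²
r = 120000 / (1.118 × 10⁻⁵ × 487,526,400) = 120000 / 5450.545 ≈ 22.016 cm

≈ 22.0 cm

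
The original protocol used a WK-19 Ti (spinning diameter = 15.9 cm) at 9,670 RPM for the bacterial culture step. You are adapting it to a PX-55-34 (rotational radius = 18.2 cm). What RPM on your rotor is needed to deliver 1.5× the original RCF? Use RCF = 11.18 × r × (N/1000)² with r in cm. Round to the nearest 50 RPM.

≈ 7850 RPM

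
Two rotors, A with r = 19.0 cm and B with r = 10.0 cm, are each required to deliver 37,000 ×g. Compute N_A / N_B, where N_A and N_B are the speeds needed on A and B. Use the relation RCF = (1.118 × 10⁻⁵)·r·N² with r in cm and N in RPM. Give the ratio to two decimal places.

At fixed RCF, N ∝ 1/√r, so N_A/N_B = √(r_B/r_A) = √(10.0/19.0) = √0.526316 = 0.7255.

0.73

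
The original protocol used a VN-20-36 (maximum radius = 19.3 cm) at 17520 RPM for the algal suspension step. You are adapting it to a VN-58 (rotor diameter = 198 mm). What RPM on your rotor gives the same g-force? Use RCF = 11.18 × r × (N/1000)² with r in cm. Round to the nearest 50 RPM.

24450 RPM

RCF = 11.18 × r × (N/1000)²
RCF_original = 11.18 × 19.3 × (17.52)² = 11.18 × 19.3 × 306.9504 ≈ 66,231.9 × g
Your rotor: r = 198 mm / 2 = 99 mm = 9.9 cm
66,231.9 = 11.18 × 9.9 × (N/1000)²
(N/1000)² = 66,231.9 / 110.682 = 598.3981
N = 1000 × √598.3981 ≈ 24,462.2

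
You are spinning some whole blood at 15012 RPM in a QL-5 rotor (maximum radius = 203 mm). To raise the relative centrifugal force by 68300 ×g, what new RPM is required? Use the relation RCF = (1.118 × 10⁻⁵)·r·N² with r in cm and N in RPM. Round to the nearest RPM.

N₂ ≈ 22941 RPM

r = 203 mm = 20.3 cm
Current RCF = 1.118 × 10⁻⁵ × 20.3 × (15012)² = 1.118 × 10⁻⁵ × 20.3 × 225,360,144 ≈ 51,146.4 × g
Target RCF = 51,146.4 + 68,300 = 119,446.4 × g
N² = 119,446.4 / (22.6954 × 10⁻⁵) = 526,302,246
N ≈ √526,302,246 ≈ 22,941.3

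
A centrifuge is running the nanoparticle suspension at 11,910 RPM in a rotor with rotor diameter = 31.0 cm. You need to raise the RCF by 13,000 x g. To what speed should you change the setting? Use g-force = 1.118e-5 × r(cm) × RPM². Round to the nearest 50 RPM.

r = 31.0 / 2 = 15.5 cm
Current RCF = 1.118 × 10⁻⁵ × 15.5 × (11910)² = 1.118 × 10⁻⁵ × 15.5 × 141,848,100 ≈ 24,580.9 × g
Target RCF = 24,580.9 + 13,000 = 37,580.9 × g
N² = 37,580.9 / (17.329 × 10⁻⁵) = 216,867,101
N ≈ √216,867,101 ≈ 14,726.4

N₂ ≈ 14750 RPM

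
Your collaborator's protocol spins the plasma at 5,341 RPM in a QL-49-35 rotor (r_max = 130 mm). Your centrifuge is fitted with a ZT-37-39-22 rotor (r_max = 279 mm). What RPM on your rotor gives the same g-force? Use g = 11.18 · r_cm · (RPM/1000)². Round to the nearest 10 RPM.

≈ 3650 RPM

Original rotor: r = 130 mm = 13.0 cm
RCF = 11.18 × r × (N/1000)²
RCF_original = 11.18 × 13 × (5.341)² = 11.18 × 13 × 28.526281 ≈ 4,146 × g
Your rotor: r = 279 mm = 27.9 cm
4,146 = 11.18 × 27.9 × (N/1000)²
(N/1000)² = 4,146 / 311.922 = 13.29178
N = 1000 × √13.29178 ≈ 3,645.8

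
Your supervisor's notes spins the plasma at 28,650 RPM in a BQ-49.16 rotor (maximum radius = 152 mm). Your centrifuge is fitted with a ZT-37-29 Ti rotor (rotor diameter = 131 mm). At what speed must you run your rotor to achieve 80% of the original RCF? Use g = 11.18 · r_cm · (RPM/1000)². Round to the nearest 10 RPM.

≈ 39040 RPM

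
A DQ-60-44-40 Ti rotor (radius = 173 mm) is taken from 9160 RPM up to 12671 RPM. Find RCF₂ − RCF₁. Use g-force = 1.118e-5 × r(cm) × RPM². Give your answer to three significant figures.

≈ 14800 g

r = 173 mm = 17.3 cm
RCF₁ = 1.118 × 10⁻⁵ × 17.3 × (9160)² = 1.118 × 10⁻⁵ × 17.3 × 83,905,600 ≈ 16,228.5 × g
RCF₂ = 1.118 × 10⁻⁵ × 17.3 × (12671)² = 1.118 × 10⁻⁵ × 17.3 × 160,554,241 ≈ 31,053.4 × g
Increase = 31,053.4 − 16,228.5 = 14,824.9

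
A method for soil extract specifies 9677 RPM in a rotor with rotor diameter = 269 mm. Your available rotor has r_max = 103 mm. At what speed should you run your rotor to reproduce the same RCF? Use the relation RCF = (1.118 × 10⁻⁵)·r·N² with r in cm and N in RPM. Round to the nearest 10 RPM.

Original rotor: r = 269 mm / 2 = 134.5 mm = 13.45 cm
RCF_original = 1.118 × 10⁻⁵ × 13.45 × (9677)² = 1.118 × 10⁻⁵ × 13.45 × 93,644,329 ≈ 14,081.4 × g
Your rotor: r = 103 mm = 10.3 cm
14,081.4 = 1.118 × 10⁻⁵ × 10.3 × N²
N² = 14,081.4 / (11.5154 × 10⁻⁵) = 122,283,203
N ≈ √122,283,203 ≈ 11,058.2

11060 RPM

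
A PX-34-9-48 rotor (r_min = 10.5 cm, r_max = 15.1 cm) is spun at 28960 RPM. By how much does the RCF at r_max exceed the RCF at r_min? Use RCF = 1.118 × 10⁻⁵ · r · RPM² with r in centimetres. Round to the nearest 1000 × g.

ΔRCF = 1.118 × 10⁻⁵ × (r_max − r_min) × N² = 1.118 × 10⁻⁵ × 4.6 × 838,681,600 ≈ 43,131.7

≈ 43000 x g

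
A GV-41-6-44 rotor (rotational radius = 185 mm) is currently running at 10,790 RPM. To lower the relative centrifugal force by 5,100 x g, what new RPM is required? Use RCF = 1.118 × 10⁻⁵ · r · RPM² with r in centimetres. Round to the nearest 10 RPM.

r = 185 mm = 18.5 cm
Current RCF = 1.118 × 10⁻⁵ × 18.5 × (10790)² = 1.118 × 10⁻⁵ × 18.5 × 116,424,100 ≈ 24,080 × g
Target RCF = 24,080 − 5,100 = 18,980 × g
N² = 18,980 / (20.683 × 10⁻⁵) = 91,766,185
N ≈ √91,766,185 ≈ 9,579.5

9580 RPM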